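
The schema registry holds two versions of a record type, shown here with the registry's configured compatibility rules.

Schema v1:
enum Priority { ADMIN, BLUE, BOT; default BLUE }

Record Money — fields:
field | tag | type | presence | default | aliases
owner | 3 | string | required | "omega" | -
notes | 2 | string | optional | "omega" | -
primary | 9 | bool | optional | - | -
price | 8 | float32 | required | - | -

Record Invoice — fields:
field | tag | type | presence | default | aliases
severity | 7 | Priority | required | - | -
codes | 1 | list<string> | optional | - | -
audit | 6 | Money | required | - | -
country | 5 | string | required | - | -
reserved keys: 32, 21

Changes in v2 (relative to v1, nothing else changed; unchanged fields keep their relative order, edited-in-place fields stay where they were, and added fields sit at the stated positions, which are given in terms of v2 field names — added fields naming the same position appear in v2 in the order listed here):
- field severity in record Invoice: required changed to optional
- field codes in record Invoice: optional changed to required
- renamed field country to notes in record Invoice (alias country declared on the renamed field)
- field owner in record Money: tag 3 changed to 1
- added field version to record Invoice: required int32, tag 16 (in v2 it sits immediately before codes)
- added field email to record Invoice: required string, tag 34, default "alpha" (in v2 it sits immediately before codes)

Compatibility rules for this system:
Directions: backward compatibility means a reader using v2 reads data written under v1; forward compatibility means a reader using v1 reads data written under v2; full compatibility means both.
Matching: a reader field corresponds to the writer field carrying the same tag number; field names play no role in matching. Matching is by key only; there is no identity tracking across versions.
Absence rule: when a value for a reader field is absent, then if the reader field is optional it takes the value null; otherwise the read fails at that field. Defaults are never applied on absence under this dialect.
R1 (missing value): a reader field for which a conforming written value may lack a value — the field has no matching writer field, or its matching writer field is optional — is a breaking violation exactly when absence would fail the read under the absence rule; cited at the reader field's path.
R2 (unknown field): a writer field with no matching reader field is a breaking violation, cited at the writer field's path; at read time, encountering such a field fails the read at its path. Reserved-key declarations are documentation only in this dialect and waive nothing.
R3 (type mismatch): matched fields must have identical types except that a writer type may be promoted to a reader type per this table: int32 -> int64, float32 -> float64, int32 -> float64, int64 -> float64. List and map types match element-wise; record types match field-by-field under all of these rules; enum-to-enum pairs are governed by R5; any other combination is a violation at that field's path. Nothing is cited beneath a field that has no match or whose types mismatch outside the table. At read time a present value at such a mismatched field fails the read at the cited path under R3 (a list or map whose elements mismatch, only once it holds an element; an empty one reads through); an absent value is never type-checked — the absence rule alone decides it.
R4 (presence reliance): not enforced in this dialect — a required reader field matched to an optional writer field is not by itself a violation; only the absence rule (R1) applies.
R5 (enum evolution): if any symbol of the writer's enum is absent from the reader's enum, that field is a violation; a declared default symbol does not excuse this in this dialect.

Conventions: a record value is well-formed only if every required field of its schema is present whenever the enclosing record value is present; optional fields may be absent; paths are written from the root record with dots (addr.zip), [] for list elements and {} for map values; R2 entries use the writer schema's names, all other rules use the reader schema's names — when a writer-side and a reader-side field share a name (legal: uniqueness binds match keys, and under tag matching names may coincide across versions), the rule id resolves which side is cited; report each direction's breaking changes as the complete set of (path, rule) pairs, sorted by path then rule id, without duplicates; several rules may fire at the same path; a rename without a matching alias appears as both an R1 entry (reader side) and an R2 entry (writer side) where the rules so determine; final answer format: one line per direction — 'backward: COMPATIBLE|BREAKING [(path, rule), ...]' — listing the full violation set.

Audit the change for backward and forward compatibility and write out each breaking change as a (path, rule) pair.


backward: BREAKING [(audit.owner, R1), (audit.owner, R2), (codes, R1), (email, R1), (version, R1)]; forward: BREAKING [(audit.owner, R1), (audit.owner, R2), (email, R2), (severity, R1), (version, R2)]

the writer's type comes first in each Invoice pair
backward pass over Invoice, reader schema v2, writer schema v1:
  severity: Priority -> Priority, writer required; from severity
  version: no writer match
  email: no writer match
  codes: list<string> -> list<string>, writer optional; from codes
  audit: Money -> Money, writer required; from audit
  notes: string -> string, writer required; from country
  audit.owner: no writer match
  audit.notes: string -> string, writer optional; from audit.notes
  audit.primary: bool -> bool, writer optional; from audit.primary
  audit.price: float32 -> float32, writer required; from audit.price
  leftover writer field: audit.owner
  R1 fires at audit.owner
  R2 fires at audit.owner
  R1 fires at codes
  R1 fires at email
  R1 fires at version
  backward on Invoice therefore BREAKING (5)
forward pass over Invoice, reader schema v1, writer schema v2:
  severity: Priority -> Priority, writer optional; from severity
  codes: list<string> -> list<string>, writer required; from codes
  audit: Money -> Money, writer required; from audit
  country: string -> string, writer required; from notes
  leftover writer field: version
  leftover writer field: email
  audit.owner: no writer match
  audit.notes: string -> string, writer optional; from audit.notes
  audit.primary: bool -> bool, writer optional; from audit.primary
  audit.price: float32 -> float32, writer required; from audit.price
  leftover writer field: audit.owner
  R1 fires at audit.owner
  R2 fires at audit.owner
  R2 fires at email
  R1 fires at severity
  R2 fires at version
  forward on Invoice therefore BREAKING (5)


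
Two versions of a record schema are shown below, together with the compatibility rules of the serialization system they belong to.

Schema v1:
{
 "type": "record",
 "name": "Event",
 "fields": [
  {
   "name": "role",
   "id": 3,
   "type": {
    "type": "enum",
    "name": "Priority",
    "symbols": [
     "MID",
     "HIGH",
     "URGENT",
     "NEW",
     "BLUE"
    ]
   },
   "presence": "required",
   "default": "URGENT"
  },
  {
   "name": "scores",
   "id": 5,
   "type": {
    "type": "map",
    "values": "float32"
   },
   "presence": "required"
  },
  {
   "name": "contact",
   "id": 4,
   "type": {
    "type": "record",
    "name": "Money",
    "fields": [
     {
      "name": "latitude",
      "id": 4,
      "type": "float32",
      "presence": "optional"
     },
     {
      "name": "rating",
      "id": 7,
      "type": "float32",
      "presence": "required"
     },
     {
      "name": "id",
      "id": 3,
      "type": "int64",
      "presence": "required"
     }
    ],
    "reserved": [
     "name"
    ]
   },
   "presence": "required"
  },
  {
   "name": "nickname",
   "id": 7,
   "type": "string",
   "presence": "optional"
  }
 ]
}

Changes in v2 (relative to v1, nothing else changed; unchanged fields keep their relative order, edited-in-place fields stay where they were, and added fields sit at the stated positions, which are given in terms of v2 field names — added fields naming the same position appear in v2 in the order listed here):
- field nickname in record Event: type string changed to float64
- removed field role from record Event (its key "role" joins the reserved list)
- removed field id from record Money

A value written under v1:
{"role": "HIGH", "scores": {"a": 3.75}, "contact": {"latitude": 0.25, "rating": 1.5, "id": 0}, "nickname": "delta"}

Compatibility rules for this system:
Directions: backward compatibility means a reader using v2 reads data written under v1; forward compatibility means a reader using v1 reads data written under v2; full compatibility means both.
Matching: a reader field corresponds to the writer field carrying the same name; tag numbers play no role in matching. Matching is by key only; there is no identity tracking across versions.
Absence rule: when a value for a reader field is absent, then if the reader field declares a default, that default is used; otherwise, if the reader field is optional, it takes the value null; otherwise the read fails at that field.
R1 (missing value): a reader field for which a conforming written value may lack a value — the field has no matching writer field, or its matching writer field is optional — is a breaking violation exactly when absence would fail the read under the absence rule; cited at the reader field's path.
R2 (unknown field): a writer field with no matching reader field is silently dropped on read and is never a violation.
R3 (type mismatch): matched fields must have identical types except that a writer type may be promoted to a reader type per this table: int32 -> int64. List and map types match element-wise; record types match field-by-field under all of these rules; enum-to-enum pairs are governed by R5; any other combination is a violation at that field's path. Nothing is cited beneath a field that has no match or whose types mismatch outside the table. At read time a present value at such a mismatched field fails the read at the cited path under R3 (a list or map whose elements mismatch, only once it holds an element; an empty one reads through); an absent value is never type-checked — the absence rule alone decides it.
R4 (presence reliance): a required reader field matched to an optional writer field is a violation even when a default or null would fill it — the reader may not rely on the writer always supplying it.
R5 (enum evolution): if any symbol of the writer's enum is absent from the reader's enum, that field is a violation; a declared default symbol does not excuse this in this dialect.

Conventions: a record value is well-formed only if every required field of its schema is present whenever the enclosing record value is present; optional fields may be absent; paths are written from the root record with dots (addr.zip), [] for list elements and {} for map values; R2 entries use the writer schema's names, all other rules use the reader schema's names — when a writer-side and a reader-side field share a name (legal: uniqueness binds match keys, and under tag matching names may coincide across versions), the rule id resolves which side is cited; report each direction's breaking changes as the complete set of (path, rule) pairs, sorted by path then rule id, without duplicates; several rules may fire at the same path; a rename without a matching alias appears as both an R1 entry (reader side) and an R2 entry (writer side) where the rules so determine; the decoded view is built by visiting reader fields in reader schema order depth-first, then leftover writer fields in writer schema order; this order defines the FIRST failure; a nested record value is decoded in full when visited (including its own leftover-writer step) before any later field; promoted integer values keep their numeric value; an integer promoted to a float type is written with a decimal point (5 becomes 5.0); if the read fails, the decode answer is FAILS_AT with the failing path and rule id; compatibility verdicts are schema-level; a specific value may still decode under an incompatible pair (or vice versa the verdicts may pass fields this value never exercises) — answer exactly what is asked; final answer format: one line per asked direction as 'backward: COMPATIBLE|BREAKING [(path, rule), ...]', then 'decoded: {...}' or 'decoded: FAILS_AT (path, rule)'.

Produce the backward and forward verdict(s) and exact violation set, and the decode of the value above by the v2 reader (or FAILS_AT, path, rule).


arrows below run writer -> reader for Event
backward analysis of Event with v2 as reader and v1 as writer:
  scores <- scores (map<string, float32> -> map<string, float32>, writer required)
  contact <- contact (Money -> Money, writer required)
  nickname <- nickname (string -> float64, writer optional)
  writer role: unknown to reader
  contact.latitude <- contact.latitude (float32 -> float32, writer optional)
  contact.rating <- contact.rating (float32 -> float32, writer required)
  writer contact.id: unknown to reader
  R3 fires at nickname
  => backward verdict for Event: BREAKING, 1 violation(s)
forward analysis of Event with v1 as reader and v2 as writer:
  role: no writer-side match
  scores <- scores (map<string, float32> -> map<string, float32>, writer required)
  contact <- contact (Money -> Money, writer required)
  nickname <- nickname (float64 -> string, writer optional)
  contact.latitude <- contact.latitude (float32 -> float32, writer optional)
  contact.rating <- contact.rating (float32 -> float32, writer required)
  contact.id: no writer-side match
  R1 fires at contact.id
  R3 fires at nickname
  => forward verdict for Event: BREAKING, 2 violation(s)
decode walk for Event under reader schema v2:
  scores := {"a": 3.75}
  contact.latitude := 0.25
  contact.rating := 1.5
  writer contact.id: unknown -> dropped
  read fails at nickname under R3
  => FAILS_AT (nickname, R3)

backward: BREAKING [(nickname, R3)]; forward: BREAKING [(contact.id, R1), (nickname, R3)]; decoded: FAILS_AT (nickname, R3)


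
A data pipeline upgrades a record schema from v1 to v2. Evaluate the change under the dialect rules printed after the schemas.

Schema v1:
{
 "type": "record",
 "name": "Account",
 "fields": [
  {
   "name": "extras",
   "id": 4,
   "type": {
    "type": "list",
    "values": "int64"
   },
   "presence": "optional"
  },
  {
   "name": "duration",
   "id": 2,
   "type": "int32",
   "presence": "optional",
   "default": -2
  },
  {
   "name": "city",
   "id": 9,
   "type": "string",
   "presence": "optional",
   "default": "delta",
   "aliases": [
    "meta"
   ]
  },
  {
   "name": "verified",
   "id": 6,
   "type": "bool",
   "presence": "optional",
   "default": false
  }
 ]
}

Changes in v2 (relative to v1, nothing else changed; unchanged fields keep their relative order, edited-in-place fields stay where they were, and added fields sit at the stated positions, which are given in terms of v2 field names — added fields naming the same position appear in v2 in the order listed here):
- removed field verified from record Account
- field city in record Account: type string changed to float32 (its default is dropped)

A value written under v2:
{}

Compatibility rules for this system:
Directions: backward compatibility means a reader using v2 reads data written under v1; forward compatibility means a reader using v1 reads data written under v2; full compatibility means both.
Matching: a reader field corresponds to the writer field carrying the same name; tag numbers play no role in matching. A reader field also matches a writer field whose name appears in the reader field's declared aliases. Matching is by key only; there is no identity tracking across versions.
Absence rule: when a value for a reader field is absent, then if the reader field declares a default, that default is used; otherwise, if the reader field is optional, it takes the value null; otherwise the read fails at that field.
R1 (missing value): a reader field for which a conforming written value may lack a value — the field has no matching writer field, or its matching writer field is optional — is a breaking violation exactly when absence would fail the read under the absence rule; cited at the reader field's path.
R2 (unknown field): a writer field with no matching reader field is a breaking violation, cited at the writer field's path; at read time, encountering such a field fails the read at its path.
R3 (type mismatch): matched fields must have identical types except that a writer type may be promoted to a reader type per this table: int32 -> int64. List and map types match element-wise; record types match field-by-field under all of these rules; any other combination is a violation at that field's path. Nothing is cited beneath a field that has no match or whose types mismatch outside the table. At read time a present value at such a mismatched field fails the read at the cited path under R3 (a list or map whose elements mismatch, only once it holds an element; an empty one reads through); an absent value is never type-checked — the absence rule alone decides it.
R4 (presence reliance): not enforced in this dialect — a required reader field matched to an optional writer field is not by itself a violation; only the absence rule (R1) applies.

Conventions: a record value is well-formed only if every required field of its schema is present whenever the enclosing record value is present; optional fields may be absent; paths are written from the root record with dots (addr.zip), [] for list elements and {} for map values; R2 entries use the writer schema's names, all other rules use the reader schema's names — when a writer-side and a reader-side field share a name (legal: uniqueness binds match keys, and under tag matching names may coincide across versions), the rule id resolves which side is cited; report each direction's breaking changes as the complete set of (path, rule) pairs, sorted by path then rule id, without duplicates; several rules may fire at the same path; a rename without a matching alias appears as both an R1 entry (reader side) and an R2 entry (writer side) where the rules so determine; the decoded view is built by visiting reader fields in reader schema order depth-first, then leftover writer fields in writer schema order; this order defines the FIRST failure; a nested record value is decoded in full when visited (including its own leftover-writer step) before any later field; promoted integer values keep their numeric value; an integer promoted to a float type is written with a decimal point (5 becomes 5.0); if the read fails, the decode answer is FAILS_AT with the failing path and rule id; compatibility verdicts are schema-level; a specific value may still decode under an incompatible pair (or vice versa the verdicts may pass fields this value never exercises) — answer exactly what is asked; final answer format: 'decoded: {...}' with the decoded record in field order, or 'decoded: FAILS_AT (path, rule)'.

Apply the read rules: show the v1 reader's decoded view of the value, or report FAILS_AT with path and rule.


decoded: {"extras": null, "duration": -2, "city": "delta", "verified": false}

each type pair in Account: writer, then reader
migrating the Account value to v1:
  extras := null (absent, optional -> null)
  duration := -2 (absent -> default)
  city := "delta" (absent -> default)
  verified := false (absent -> default)
  => decoded: {"extras": null, "duration": -2, "city": "delta", "verified": false}
the other Account changes do not affect what is asked:
  removed field verified from record Account -> schema-level compatibility only; this Account value's decode is unchanged
  field city in record Account: type string changed to float32 (its default is dropped) -> schema-level compatibility only; this Account value's decode is unchanged


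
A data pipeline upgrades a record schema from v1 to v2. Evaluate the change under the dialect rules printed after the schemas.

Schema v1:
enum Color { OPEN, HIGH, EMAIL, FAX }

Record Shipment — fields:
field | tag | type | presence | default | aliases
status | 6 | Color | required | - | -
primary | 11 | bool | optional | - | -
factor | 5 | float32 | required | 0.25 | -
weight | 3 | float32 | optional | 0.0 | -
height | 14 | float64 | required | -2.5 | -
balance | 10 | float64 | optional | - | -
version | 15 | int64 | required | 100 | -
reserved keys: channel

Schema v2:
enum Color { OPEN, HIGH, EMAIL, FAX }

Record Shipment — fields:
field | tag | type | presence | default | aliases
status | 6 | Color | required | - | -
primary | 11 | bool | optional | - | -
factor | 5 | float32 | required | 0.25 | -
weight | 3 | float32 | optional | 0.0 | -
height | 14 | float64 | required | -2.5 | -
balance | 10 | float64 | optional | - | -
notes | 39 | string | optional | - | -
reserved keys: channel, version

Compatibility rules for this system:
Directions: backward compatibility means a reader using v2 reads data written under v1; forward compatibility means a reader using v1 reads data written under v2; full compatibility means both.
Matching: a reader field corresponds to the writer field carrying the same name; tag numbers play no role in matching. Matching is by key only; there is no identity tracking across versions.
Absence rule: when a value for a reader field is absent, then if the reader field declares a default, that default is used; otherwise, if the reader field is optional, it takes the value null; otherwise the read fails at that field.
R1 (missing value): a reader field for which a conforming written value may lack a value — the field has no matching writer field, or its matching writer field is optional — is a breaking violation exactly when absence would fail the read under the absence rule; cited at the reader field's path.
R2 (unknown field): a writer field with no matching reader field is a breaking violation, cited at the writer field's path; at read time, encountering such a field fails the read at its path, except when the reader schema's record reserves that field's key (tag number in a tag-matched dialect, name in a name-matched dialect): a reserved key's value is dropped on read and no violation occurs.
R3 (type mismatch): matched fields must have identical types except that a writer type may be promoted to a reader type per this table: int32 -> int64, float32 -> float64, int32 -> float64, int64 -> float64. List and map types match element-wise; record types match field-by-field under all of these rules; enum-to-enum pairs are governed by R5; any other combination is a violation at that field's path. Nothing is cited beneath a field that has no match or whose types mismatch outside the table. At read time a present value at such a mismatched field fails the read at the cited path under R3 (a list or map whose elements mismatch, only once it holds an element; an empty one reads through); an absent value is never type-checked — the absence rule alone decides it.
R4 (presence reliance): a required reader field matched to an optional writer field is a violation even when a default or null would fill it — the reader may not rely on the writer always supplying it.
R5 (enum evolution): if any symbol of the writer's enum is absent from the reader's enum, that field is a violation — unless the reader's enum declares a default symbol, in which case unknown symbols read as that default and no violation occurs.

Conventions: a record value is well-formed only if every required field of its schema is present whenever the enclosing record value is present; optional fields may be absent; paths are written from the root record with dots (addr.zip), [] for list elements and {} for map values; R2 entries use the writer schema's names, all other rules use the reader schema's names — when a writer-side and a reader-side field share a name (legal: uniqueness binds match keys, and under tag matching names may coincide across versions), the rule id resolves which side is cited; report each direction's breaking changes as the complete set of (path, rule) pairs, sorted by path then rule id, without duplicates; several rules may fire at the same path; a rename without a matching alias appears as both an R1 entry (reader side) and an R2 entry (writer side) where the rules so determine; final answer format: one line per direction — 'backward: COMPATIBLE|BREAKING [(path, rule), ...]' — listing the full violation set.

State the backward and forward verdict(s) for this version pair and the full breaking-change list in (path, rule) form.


arrows below run writer -> reader for Shipment
backward for Shipment (reader v2, writer v1):
  Color -> Color, writer required: status aligns to status
  bool -> bool, writer optional: primary aligns to primary
  float32 -> float32, writer required: factor aligns to factor
  float32 -> float32, writer optional: weight aligns to weight
  float64 -> float64, writer required: height aligns to height
  float64 -> float64, writer optional: balance aligns to balance
  no writer field matches reader notes
  writer field version has no reader counterpart
  => backward verdict for Shipment: COMPATIBLE, no violations
forward for Shipment (reader v1, writer v2):
  Color -> Color, writer required: status aligns to status
  bool -> bool, writer optional: primary aligns to primary
  float32 -> float32, writer required: factor aligns to factor
  float32 -> float32, writer optional: weight aligns to weight
  float64 -> float64, writer required: height aligns to height
  float64 -> float64, writer optional: balance aligns to balance
  no writer field matches reader version
  writer field notes has no reader counterpart
  R2 fires at notes
  forward on Shipment therefore BREAKING (1)

backward: COMPATIBLE []; forward: BREAKING [(notes, R2)]


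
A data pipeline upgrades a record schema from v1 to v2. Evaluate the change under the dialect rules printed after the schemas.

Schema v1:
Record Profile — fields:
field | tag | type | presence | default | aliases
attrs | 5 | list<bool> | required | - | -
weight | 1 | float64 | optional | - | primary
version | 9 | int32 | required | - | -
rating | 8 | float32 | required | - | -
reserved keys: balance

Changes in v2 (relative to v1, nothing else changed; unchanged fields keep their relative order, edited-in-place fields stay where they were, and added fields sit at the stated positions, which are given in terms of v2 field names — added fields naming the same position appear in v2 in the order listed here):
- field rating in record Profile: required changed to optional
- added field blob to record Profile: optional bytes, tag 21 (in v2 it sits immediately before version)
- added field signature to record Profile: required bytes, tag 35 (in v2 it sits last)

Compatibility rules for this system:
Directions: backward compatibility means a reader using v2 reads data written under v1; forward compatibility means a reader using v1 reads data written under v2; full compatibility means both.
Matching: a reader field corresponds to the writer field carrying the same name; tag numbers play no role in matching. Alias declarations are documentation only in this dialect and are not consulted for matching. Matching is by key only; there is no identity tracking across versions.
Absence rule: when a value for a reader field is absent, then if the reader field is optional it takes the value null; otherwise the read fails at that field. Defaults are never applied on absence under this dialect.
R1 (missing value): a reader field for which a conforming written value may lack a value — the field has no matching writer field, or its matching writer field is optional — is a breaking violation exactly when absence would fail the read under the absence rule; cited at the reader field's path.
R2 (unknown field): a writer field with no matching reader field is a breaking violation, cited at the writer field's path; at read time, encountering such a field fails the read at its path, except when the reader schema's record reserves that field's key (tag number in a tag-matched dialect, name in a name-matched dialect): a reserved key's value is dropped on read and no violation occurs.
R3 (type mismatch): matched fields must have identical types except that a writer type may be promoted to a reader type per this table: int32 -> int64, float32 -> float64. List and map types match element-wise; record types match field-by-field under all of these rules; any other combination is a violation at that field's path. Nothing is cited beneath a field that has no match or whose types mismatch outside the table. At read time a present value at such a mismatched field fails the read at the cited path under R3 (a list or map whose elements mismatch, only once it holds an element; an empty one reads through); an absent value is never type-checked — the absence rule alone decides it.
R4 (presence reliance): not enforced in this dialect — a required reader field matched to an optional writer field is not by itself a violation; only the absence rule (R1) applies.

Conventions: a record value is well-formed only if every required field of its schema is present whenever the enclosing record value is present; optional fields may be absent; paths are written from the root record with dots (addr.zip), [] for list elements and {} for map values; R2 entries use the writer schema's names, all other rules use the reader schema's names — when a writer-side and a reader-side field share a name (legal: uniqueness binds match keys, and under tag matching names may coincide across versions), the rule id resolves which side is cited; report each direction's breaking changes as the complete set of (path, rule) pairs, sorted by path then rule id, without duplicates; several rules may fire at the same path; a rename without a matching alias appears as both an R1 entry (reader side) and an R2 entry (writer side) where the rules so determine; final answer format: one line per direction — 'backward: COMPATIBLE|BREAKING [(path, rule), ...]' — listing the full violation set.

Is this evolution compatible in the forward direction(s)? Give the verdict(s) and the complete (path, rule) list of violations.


arrows below run writer -> reader for Profile
forward analysis of Profile with v1 as reader and v2 as writer:
  writer required, list<bool> -> list<bool>: reader attrs maps from writer attrs
  writer optional, float64 -> float64: reader weight maps from writer weight
  writer required, int32 -> int32: reader version maps from writer version
  writer optional, float32 -> float32: reader rating maps from writer rating
  writer blob: unknown to reader
  writer signature: unknown to reader
  R2 fires at blob
  R1 fires at rating
  R2 fires at signature
  => forward: BREAKING (3)

forward: BREAKING [(blob, R2), (rating, R1), (signature, R2)]


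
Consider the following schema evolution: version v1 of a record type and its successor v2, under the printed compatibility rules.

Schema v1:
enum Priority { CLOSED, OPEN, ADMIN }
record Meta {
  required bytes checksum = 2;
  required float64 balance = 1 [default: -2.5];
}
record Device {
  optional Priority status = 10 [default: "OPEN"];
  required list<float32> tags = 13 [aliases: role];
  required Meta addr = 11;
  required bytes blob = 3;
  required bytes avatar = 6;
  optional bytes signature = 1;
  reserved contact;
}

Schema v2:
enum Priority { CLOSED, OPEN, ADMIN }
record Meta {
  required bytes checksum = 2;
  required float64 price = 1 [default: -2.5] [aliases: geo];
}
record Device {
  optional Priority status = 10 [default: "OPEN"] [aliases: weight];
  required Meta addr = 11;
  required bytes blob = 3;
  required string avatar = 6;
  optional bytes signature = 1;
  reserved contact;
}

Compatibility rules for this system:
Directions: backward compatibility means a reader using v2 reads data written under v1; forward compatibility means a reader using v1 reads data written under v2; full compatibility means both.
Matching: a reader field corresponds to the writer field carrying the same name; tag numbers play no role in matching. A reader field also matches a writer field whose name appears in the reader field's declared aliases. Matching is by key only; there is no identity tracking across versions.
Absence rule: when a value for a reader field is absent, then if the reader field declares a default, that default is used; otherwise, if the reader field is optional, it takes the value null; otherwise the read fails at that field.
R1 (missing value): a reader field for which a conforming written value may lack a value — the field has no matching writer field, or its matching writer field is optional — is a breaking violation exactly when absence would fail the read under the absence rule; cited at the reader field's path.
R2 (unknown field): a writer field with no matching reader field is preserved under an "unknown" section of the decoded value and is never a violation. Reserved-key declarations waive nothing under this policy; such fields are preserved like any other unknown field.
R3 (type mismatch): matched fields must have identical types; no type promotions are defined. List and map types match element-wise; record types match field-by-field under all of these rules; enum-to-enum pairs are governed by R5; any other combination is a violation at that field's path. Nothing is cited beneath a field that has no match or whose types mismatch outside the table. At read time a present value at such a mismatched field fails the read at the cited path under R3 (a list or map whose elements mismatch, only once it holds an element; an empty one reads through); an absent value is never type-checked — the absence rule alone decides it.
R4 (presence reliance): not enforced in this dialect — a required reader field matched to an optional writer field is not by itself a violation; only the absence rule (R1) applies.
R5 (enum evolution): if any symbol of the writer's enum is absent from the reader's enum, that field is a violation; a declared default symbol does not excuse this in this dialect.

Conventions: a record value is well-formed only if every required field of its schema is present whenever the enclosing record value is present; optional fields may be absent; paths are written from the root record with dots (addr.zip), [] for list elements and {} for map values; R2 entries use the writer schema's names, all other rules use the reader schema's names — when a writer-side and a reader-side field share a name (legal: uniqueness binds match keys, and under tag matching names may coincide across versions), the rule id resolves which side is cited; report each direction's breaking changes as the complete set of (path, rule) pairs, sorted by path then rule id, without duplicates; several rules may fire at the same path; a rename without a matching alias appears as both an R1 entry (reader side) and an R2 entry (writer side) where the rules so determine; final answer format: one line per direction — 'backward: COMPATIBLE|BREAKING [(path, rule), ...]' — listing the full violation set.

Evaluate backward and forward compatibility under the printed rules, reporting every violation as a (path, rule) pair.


backward: BREAKING [(avatar, R3)]; forward: BREAKING [(avatar, R3), (tags, R1)]

arrows below run writer -> reader for Device
backward on Device — v2 reading data written by v1:
  status <- status (Priority -> Priority, writer optional)
  addr <- addr (Meta -> Meta, writer required)
  blob <- blob (bytes -> bytes, writer required)
  avatar <- avatar (bytes -> string, writer required)
  signature <- signature (bytes -> bytes, writer optional)
  writer tags: unknown to reader
  addr.checksum <- addr.checksum (bytes -> bytes, writer required)
  addr.price: no writer-side match
  writer addr.balance: unknown to reader
  breaking: (avatar, R3)
  backward on Device therefore BREAKING (1)
forward on Device — v1 reading data written by v2:
  status <- status (Priority -> Priority, writer optional)
  tags: no writer-side match
  addr <- addr (Meta -> Meta, writer required)
  blob <- blob (bytes -> bytes, writer required)
  avatar <- avatar (string -> bytes, writer required)
  signature <- signature (bytes -> bytes, writer optional)
  addr.checksum <- addr.checksum (bytes -> bytes, writer required)
  addr.balance: no writer-side match
  writer addr.price: unknown to reader
  breaking: (avatar, R3)
  breaking: (tags, R1)
  forward on Device therefore BREAKING (2)


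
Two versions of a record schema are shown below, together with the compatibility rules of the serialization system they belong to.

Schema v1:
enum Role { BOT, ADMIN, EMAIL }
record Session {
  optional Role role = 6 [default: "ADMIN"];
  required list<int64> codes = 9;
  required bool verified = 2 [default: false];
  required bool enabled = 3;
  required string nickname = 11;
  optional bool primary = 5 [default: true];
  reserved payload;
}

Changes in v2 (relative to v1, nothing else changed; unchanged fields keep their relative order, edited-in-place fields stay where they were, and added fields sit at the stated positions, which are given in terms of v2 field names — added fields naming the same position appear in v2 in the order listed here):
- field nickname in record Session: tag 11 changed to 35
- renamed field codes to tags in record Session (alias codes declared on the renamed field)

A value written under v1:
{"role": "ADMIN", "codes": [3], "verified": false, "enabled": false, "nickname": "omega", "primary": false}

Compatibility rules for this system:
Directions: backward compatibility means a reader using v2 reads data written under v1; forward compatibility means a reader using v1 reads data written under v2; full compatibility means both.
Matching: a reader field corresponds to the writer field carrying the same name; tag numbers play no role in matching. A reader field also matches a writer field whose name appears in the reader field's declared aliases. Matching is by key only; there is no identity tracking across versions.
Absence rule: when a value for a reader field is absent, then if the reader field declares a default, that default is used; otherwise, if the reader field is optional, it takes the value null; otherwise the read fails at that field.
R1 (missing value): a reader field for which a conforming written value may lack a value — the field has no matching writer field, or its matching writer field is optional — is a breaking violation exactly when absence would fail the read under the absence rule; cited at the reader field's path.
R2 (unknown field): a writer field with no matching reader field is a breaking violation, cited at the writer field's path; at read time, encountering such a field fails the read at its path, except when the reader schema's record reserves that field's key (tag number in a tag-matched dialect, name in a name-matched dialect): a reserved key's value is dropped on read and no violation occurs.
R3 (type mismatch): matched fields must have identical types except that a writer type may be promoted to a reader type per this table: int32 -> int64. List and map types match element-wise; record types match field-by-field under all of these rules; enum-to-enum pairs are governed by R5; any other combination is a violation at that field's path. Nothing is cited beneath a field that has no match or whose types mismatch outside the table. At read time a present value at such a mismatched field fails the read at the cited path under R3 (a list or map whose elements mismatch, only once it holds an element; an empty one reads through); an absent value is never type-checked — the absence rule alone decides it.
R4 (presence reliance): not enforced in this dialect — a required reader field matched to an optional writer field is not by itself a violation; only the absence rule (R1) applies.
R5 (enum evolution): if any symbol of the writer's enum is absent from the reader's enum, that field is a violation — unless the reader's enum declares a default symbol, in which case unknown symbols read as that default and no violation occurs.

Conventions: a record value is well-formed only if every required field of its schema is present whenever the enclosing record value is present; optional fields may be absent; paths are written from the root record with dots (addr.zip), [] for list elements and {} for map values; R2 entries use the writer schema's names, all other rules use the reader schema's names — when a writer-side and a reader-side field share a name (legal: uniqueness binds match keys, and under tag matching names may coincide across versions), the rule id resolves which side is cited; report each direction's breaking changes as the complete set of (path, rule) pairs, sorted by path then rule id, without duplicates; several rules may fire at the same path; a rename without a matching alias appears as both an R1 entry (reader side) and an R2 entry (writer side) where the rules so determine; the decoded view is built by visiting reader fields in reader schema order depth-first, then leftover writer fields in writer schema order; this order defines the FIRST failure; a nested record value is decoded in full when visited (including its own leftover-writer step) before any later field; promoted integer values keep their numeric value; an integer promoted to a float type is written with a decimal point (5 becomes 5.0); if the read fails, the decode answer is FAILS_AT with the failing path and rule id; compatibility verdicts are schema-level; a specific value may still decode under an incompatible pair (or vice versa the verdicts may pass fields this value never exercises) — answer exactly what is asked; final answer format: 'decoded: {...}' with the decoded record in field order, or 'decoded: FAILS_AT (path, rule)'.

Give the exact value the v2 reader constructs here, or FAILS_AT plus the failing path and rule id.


decoded: {"role": "ADMIN", "tags": [3], "verified": false, "enabled": false, "nickname": "omega", "primary": false}

in Session below, arrows point writer -> reader
decoding the Session value with the v2 reader:
  role := "ADMIN"
  tags := [3] (from writer codes)
  verified := false
  enabled := false
  nickname := "omega"
  primary := false
  => decoded: {"role": "ADMIN", "tags": [3], "verified": false, "enabled": false, "nickname": "omega", "primary": false}
ruling out the remaining Session differences:
  field nickname in record Session: tag 11 changed to 35 -> fires no rule on Session under this dialect and leaves the result unchanged
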